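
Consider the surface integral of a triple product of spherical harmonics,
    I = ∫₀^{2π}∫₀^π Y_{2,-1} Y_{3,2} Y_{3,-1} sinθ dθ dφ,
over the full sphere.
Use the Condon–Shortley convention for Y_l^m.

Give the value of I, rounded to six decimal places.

0.162868

Rules hold: Σm=0, L=8 even, 1≤3≤5.
N = 5·7·7 = 245
Δ = 2!·2!·4!/9! = 1/3780
Racah Σ t=0..2: t=0:+1/24 t=1:−1/4 t=2:+1/24 = -1/6
⇒ 3j(2 3 3; 0 0 0)² = 4/105, sgn +1
Racah Σ t=1..2: t=1:−1/48 t=2:+1/12 = 1/16
⇒ 3j(2 3 3; -1 2 -1)² = 1/28, sgn +1
4πI² = N·(3j₀)²·(3jₘ)² = 1/3
I = +1·√(0.333333/4π) = 0.16286750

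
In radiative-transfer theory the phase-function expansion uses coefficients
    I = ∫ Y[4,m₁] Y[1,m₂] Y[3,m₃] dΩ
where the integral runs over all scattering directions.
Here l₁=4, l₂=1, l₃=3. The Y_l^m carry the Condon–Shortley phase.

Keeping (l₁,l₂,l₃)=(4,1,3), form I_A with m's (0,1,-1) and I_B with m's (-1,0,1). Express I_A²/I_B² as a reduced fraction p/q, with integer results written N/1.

2/5

l's match ⇒ only the (l;m) 3-j factors differ between A and B.
A: triangle coeff Δ(4,1,3) = 1/252; Σ_t [2,2]: t=2:+1/96 = 1/96; (3j)²=1/42 [(4 1 3; 0 1 -1)], sign=+1
B: triangle coeff Δ(4,1,3) = 1/252; Σ_t [1,1]: t=1:−1/48 = -1/48; (3j)²=5/84 [(4 1 3; -1 0 1)], sign=-1
I_A²/I_B² = (1/42)/(5/84) = 2/5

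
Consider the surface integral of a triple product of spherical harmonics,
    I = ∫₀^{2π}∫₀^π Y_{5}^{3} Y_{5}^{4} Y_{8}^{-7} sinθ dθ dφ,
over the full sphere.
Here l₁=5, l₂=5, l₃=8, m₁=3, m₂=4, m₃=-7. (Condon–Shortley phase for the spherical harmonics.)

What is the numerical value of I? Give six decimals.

m-sum 0 ✓  L=18 even ✓  0≤8≤10 ✓
Π(2lᵢ+1) = 11×11×17 = 2057
triangle coeff Δ(5,5,8) = 1/37413090
Σ_t [0,2]: t=0:+1/1036800 t=1:−1/331776 t=2:+1/1036800 = -1/921600
(3j)²=490/46189 [(5 5 8; 0 0 0)], sign=-1
Σ_t [1,2]: t=1:−1/203212800 t=2:+1/406425600 = -1/406425600
(3j)²=2/323 [(5 5 8; 3 4 -7)], sign=+1
⇒ 4πI² = 10780/79781
I = (-1)√(10780/79781/(4π)) = -0.10369426

-0.103694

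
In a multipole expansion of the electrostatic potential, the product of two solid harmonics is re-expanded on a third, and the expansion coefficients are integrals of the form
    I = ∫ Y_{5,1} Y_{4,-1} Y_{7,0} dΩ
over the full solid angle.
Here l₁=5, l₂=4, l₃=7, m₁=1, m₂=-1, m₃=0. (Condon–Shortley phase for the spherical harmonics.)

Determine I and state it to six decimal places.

m-sum 0 ✓  L=16 even ✓  1≤7≤9 ✓
Π(2lᵢ+1) = 11×9×15 = 1485
triangle coeff Δ(5,4,7) = 1/6126120
Σ_t [0,2]: t=0:+1/69120 t=1:−1/20736 t=2:+1/69120 = -1/51840
(3j)²=280/21879 [(5 4 7; 0 0 0)], sign=+1
Σ_t [0,2]: t=0:+1/41472 t=1:−1/34560 t=2:+1/345600 = -1/518400
(3j)²=7/36465 [(5 4 7; 1 -1 0)], sign=+1
⇒ 4πI² = 1960/537251
I = (+1)√(1960/537251/(4π)) = 0.01703862

0.017039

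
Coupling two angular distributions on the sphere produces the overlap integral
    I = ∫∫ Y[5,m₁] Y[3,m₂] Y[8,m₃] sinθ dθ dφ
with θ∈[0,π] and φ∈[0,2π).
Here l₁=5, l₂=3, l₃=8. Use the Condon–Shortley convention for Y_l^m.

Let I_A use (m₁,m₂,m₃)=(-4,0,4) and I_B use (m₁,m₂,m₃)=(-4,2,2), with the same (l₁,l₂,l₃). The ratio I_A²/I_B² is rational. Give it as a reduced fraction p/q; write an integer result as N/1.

44/3

Shared (l₁,l₂,l₃)=(5,3,8): N and (l;000)² cancel in I_A²/I_B².
A: Δ = 0!·10!·6!/17! = 1/136136; Racah Σ t=0..0: t=0:+1/13063680 = 1/13063680; ⇒ 3j(5 3 8; -4 0 4)² = 10/1547, sgn +1
B: Δ = 0!·10!·6!/17! = 1/136136; Racah Σ t=0..0: t=0:+1/43545600 = 1/43545600; ⇒ 3j(5 3 8; -4 2 2)² = 15/34034, sgn +1
I_A²/I_B² = (10/1547)/(15/34034) = 44/3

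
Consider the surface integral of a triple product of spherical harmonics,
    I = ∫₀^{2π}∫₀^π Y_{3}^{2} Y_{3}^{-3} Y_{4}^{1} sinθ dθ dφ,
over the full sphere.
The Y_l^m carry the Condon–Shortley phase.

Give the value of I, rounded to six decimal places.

Checks pass: Σm=0; 10 even; l₃=4∈[0,6].
(2·3+1)(2·3+1)(2·4+1) = 441
Δ: 2! 4! 4! / 11! → 1/34650
sum: t=0:+1/72 t=1:−1/16 t=2:+1/72 = -5/144
3j²(3 3 4; 0 0 0) = Δ·Π!·Σ² = 2/77  (sign -1)
sum: t=0:+1/288 = 1/288
3j²(3 3 4; 2 -3 1) = Δ·Π!·Σ² = 5/231  (sign -1)
combine: 4πI² = 441·2/77·5/231 = 30/121
take √, sign +1: I = 0.14046335

0.140463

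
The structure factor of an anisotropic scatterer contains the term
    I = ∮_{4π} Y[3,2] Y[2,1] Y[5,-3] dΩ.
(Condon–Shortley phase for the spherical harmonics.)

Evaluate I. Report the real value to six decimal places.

Checks pass: Σm=0; 10 even; l₃=5∈[1,5].
(2·3+1)(2·2+1)(2·5+1) = 385
Δ: 0! 6! 4! / 11! → 1/2310
sum: t=0:+1/144 = 1/144
3j²(3 2 5; 0 0 0) = Δ·Π!·Σ² = 10/231  (sign -1)
sum: t=0:+1/720 = 1/720
3j²(3 2 5; 2 1 -3) = Δ·Π!·Σ² = 8/165  (sign +1)
combine: 4πI² = 385·10/231·8/165 = 80/99
take √, sign -1: I = -0.25358436

-0.253584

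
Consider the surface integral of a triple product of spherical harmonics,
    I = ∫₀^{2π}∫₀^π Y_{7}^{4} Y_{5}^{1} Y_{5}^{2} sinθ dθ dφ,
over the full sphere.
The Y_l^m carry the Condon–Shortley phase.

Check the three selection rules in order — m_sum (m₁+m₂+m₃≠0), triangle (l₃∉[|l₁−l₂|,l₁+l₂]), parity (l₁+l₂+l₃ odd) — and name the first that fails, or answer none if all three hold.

m₁+m₂+m₃ = 4 + 1 + 2 = 7  ✗
triangle: |7−5|=2 ≤ l₃=5 ≤ 7+5=12
parity: l₁+l₂+l₃ = 17 is odd

m_sum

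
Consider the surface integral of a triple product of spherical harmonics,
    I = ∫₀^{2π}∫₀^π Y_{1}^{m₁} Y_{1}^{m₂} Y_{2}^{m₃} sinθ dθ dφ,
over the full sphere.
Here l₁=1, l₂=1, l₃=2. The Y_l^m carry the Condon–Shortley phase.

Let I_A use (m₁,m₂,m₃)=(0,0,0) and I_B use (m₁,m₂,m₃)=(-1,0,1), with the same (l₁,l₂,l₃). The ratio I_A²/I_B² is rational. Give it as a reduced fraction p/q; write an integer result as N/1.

Shared (l₁,l₂,l₃)=(1,1,2): N and (l;000)² cancel in I_A²/I_B².
A: Δ = 0!·2!·2!/5! = 1/30; Racah Σ t=0..0: t=0:+1/1 = 1/1; ⇒ 3j(1 1 2; 0 0 0)² = 2/15, sgn +1
B: Δ = 0!·2!·2!/5! = 1/30; Racah Σ t=0..0: t=0:+1/2 = 1/2; ⇒ 3j(1 1 2; -1 0 1)² = 1/10, sgn -1
I_A²/I_B² = (2/15)/(1/10) = 4/3

4/3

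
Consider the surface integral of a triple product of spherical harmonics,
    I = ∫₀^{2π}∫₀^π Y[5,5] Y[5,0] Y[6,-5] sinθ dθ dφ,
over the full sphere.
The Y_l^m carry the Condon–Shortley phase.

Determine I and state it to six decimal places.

m-sum 0 ✓  L=16 even ✓  0≤6≤10 ✓
Π(2lᵢ+1) = 11×11×13 = 1573
triangle coeff Δ(5,5,6) = 1/28588560
Σ_t [0,4]: t=0:+1/345600 t=1:−1/13824 t=2:+1/5184 t=3:−1/13824 t=4:+1/345600 = 7/129600
(3j)²=80/7293 [(5 5 6; 0 0 0)], sign=+1
Σ_t [0,0]: t=0:+1/2073600 = 1/2073600
(3j)²=15/884 [(5 5 6; 5 0 -5)], sign=-1
⇒ 4πI² = 1100/3757
I = (-1)√(1100/3757/(4π)) = -0.15264086

-0.152641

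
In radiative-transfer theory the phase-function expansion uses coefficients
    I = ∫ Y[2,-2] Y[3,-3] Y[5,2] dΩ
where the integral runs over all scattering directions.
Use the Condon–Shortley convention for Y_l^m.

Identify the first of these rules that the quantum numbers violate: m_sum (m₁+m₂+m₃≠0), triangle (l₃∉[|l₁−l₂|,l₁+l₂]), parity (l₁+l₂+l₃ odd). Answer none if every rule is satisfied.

m_sum

azimuthal sum: -2 − 3 + 2 = -3  ✗
1 ≤ 5 ≤ 5 (triangle on l)
L = 2 + 3 + 5 = 10 (even)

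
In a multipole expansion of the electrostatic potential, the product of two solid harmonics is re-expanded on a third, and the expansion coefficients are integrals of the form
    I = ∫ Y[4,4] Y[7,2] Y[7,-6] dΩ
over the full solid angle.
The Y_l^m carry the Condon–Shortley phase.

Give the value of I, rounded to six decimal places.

0.082491

m-sum 0 ✓  L=18 even ✓  3≤7≤11 ✓
Π(2lᵢ+1) = 9×15×15 = 2025
triangle coeff Δ(4,7,7) = 1/58198140
Σ_t [0,4]: t=0:+1/17418240 t=1:−1/622080 t=2:+1/230400 t=3:−1/622080 t=4:+1/17418240 = 1/806400
(3j)²=2268/230945 [(4 7 7; 0 0 0)], sign=-1
Σ_t [0,0]: t=0:+1/209018880 = 1/209018880
(3j)²=25/5814 [(4 7 7; 4 2 -6)], sign=-1
⇒ 4πI² = 1275750/14919047
I = (+1)√(1275750/14919047/(4π)) = 0.08249114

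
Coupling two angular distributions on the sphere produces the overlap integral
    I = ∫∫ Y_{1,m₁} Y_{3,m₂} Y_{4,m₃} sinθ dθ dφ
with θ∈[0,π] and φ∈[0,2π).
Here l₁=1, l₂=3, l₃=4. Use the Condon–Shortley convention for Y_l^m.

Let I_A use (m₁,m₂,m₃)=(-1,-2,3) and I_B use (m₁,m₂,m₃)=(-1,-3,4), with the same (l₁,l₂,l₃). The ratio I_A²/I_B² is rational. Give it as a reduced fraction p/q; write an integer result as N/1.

Same 1,3,4: normalisation and zero-m 3j drop out of the ratio.
A: Δ: 0! 2! 6! / 9! → 1/252; sum: t=0:+1/240 = 1/240; 3j²(1 3 4; -1 -2 3) = Δ·Π!·Σ² = 1/12  (sign -1)
B: Δ: 0! 2! 6! / 9! → 1/252; sum: t=0:+1/1440 = 1/1440; 3j²(1 3 4; -1 -3 4) = Δ·Π!·Σ² = 1/9  (sign +1)
I_A²/I_B² = (1/12)/(1/9) = 3/4

3/4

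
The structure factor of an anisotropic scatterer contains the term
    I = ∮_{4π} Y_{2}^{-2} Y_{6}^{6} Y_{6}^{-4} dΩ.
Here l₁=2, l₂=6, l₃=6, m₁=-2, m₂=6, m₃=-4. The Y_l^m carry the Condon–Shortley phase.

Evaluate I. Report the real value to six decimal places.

-0.076075

m-sum 0 ✓  L=14 even ✓  4≤6≤8 ✓
Π(2lᵢ+1) = 5×13×13 = 845
triangle coeff Δ(2,6,6) = 1/90090
Σ_t [0,2]: t=0:+1/69120 t=1:−1/14400 t=2:+1/69120 = -7/172800
(3j)²=14/715 [(2 6 6; 0 0 0)], sign=-1
Σ_t [2,2]: t=2:+1/14515200 = 1/14515200
(3j)²=2/455 [(2 6 6; -2 6 -4)], sign=+1
⇒ 4πI² = 4/55
I = (-1)√(4/55/(4π)) = -0.07607531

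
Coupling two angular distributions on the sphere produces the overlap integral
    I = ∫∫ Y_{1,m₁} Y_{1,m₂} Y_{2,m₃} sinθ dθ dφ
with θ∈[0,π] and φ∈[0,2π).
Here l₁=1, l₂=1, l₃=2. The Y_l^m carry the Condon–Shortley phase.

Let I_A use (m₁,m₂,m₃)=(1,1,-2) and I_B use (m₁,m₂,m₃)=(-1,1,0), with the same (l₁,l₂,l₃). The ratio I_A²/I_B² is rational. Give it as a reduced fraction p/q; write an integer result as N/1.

Shared (l₁,l₂,l₃)=(1,1,2): N and (l;000)² cancel in I_A²/I_B².
A: Δ = 0!·2!·2!/5! = 1/30; Racah Σ t=0..0: t=0:+1/4 = 1/4; ⇒ 3j(1 1 2; 1 1 -2)² = 1/5, sgn +1
B: Δ = 0!·2!·2!/5! = 1/30; Racah Σ t=0..0: t=0:+1/4 = 1/4; ⇒ 3j(1 1 2; -1 1 0)² = 1/30, sgn +1
I_A²/I_B² = (1/5)/(1/30) = 6/1

6/1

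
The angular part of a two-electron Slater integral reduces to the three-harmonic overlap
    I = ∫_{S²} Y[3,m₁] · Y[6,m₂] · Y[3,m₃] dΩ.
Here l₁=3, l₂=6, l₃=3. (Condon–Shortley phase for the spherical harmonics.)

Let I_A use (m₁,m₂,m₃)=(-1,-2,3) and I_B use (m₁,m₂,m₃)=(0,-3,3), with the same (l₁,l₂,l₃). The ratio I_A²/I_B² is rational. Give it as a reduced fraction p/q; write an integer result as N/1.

l's match ⇒ only the (l;m) 3-j factors differ between A and B.
A: triangle coeff Δ(3,6,3) = 1/12012; Σ_t [4,4]: t=4:+1/34560 = 1/34560; (3j)²=1/429 [(3 6 3; -1 -2 3)], sign=+1
B: triangle coeff Δ(3,6,3) = 1/12012; Σ_t [3,3]: t=3:−1/25920 = -1/25920; (3j)²=1/143 [(3 6 3; 0 -3 3)], sign=-1
I_A²/I_B² = (1/429)/(1/143) = 1/3

1/3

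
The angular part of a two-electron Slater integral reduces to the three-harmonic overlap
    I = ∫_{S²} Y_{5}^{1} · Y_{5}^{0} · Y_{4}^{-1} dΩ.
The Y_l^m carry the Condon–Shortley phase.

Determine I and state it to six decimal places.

m-sum 0 ✓  L=14 even ✓  0≤4≤10 ✓
Π(2lᵢ+1) = 11×11×9 = 1089
triangle coeff Δ(5,5,4) = 1/3153150
Σ_t [1,5]: t=1:−1/69120 t=2:+1/1728 t=3:−1/576 t=4:+1/1728 t=5:−1/69120 = -7/11520
(3j)²=2/143 [(5 5 4; 0 0 0)], sign=-1
Σ_t [1,4]: t=1:−1/17280 t=2:+1/1152 t=3:−1/864 t=4:+1/6912 = -7/34560
(3j)²=1/429 [(5 5 4; 1 0 -1)], sign=+1
⇒ 4πI² = 6/169
I = (-1)√(6/169/(4π)) = -0.05315295

-0.053153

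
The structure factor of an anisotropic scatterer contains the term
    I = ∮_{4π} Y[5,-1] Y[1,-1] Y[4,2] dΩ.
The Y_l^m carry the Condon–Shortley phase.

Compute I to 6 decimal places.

-0.120286

Rules hold: Σm=0, L=10 even, 4≤4≤6.
N = 11·3·9 = 297
Δ = 2!·8!·0!/11! = 1/495
Racah Σ t=1..1: t=1:−1/576 = -1/576
⇒ 3j(5 1 4; 0 0 0)² = 5/99, sgn -1
Racah Σ t=0..0: t=0:+1/2880 = 1/2880
⇒ 3j(5 1 4; -1 -1 2)² = 2/165, sgn +1
4πI² = N·(3j₀)²·(3jₘ)² = 2/11
I = -1·√(0.181818/4π) = -0.12028562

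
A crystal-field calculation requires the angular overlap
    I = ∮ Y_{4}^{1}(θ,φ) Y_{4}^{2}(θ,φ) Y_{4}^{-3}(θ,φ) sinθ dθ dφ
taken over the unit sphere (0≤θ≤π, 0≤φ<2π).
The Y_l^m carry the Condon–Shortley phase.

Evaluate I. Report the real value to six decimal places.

-0.063661

Rules hold: Σm=0, L=12 even, 0≤4≤8.
N = 9·9·9 = 729
Δ = 4!·4!·4!/13! = 1/450450
Racah Σ t=0..4: t=0:+1/13824 t=1:−1/216 t=2:+1/64 t=3:−1/216 t=4:+1/13824 = 5/768
⇒ 3j(4 4 4; 0 0 0)² = 18/1001, sgn +1
Racah Σ t=2..3: t=2:+1/576 t=3:−1/864 = 1/1728
⇒ 3j(4 4 4; 1 2 -3)² = 5/1287, sgn -1
4πI² = N·(3j₀)²·(3jₘ)² = 7290/143143
I = -1·√(0.0509281/4π) = -0.06366105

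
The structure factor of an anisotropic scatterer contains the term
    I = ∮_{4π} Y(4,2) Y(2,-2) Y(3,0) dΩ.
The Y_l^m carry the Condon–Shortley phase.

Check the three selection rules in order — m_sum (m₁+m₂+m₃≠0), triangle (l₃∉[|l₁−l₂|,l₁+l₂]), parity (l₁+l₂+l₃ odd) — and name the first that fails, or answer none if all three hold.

parity

azimuthal sum: 2 − 2 + 0 = 0  ✓
2 ≤ 3 ≤ 6 (triangle on l)  ✓
L = 4 + 2 + 3 = 9 (odd)  ✗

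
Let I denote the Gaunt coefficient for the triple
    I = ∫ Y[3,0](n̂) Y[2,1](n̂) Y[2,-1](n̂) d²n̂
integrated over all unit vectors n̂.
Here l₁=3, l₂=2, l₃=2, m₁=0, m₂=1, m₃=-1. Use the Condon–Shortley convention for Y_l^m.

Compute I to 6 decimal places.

l₁+l₂+l₃=7 is odd: 3j(l;000)=0 ⇒ I=0

0.000000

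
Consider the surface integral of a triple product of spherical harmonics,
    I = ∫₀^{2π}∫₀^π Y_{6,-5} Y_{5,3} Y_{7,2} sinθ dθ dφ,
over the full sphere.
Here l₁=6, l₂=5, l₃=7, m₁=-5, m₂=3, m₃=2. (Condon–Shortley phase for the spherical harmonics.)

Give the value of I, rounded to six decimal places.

Checks pass: Σm=0; 18 even; l₃=7∈[1,11].
(2·6+1)(2·5+1)(2·7+1) = 2145
Δ: 4! 8! 6! / 19! → 1/174594420
sum: t=0:+1/4147200 t=1:−1/207360 t=2:+1/82944 t=3:−1/207360 t=4:+1/4147200 = 1/345600
3j²(6 5 7; 0 0 0) = Δ·Π!·Σ² = 420/46189  (sign -1)
sum: t=3:−1/29030400 t=4:+1/5806080 = 1/7257600
3j²(6 5 7; -5 3 2) = Δ·Π!·Σ² = 64/4199  (sign -1)
combine: 4πI² = 2145·420/46189·64/4199 = 403200/1356277
take √, sign +1: I = 0.15380878

0.153809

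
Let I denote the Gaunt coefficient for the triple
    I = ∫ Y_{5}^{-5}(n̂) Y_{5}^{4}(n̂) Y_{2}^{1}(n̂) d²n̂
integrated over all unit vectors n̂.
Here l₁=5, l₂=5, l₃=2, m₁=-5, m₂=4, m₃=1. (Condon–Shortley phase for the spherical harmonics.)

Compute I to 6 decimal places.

-0.187924

Rules hold: Σm=0, L=12 even, 0≤2≤10.
N = 11·11·5 = 605
Δ = 8!·2!·2!/13! = 1/38610
Racah Σ t=3..5: t=3:−1/2880 t=4:+1/576 t=5:−1/2880 = 1/960
⇒ 3j(5 5 2; 0 0 0)² = 10/429, sgn +1
Racah Σ t=8..8: t=8:+1/80640 = 1/80640
⇒ 3j(5 5 2; -5 4 1)² = 9/286, sgn -1
4πI² = N·(3j₀)²·(3jₘ)² = 75/169
I = -1·√(0.443787/4π) = -0.18792404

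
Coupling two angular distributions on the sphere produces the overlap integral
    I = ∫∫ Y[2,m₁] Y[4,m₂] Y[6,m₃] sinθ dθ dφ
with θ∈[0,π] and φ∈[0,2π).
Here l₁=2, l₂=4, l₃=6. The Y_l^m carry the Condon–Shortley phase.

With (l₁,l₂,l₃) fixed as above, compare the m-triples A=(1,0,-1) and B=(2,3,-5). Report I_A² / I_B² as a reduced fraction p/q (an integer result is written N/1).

l's match ⇒ only the (l;m) 3-j factors differ between A and B.
A: triangle coeff Δ(2,4,6) = 1/6435; Σ_t [0,0]: t=0:+1/3456 = 1/3456; (3j)²=35/1287 [(2 4 6; 1 0 -1)], sign=-1
B: triangle coeff Δ(2,4,6) = 1/6435; Σ_t [0,0]: t=0:+1/120960 = 1/120960; (3j)²=2/39 [(2 4 6; 2 3 -5)], sign=-1
I_A²/I_B² = (35/1287)/(2/39) = 35/66

35/66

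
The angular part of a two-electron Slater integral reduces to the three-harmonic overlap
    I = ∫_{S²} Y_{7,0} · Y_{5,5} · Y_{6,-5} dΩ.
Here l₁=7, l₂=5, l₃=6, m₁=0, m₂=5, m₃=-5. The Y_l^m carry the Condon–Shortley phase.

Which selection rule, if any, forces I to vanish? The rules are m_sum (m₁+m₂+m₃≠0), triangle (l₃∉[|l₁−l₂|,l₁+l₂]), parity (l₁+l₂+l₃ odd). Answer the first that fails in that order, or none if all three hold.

none

Σmᵢ = 0  ✓
l₃∈[|l₁−l₂|,l₁+l₂]=[2,12], have l₃=6  ✓
Σlᵢ = 18 ⇒ even  ✓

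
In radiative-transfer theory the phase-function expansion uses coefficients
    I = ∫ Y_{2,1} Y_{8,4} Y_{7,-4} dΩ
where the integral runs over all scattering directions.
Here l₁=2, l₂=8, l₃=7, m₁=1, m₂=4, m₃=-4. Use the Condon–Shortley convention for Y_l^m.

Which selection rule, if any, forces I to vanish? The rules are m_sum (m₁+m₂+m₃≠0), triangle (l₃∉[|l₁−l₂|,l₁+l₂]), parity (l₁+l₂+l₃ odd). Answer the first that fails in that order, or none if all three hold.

Σmᵢ = 1  ✗
l₃∈[|l₁−l₂|,l₁+l₂]=[6,10], have l₃=7
Σlᵢ = 17 ⇒ odd

m_sum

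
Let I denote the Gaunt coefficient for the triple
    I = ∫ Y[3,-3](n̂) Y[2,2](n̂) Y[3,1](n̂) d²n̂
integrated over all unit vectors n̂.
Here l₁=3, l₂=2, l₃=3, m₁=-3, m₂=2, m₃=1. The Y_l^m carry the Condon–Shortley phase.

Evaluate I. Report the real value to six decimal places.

Checks pass: Σm=0; 8 even; l₃=3∈[1,5].
(2·3+1)(2·2+1)(2·3+1) = 245
Δ: 2! 4! 2! / 9! → 1/3780
sum: t=0:+1/24 t=1:−1/4 t=2:+1/24 = -1/6
3j²(3 2 3; 0 0 0) = Δ·Π!·Σ² = 4/105  (sign +1)
sum: t=2:+1/96 = 1/96
3j²(3 2 3; -3 2 1) = Δ·Π!·Σ² = 1/42  (sign +1)
combine: 4πI² = 245·4/105·1/42 = 2/9
take √, sign +1: I = 0.13298076

0.132981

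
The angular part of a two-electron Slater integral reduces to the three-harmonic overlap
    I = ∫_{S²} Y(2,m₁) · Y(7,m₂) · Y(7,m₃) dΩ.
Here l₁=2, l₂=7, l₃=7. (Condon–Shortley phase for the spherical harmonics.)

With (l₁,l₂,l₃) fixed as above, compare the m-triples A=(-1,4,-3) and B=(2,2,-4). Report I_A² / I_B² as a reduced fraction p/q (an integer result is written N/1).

l's match ⇒ only the (l;m) 3-j factors differ between A and B.
A: triangle coeff Δ(2,7,7) = 1/185640; Σ_t [1,2]: t=1:−1/14515200 t=2:+1/4354560 = 1/6220800; (3j)²=77/4420 [(2 7 7; -1 4 -3)], sign=+1
B: triangle coeff Δ(2,7,7) = 1/185640; Σ_t [0,0]: t=0:+1/8709120 = 1/8709120; (3j)²=55/3094 [(2 7 7; 2 2 -4)], sign=-1
I_A²/I_B² = (77/4420)/(55/3094) = 49/50

49/50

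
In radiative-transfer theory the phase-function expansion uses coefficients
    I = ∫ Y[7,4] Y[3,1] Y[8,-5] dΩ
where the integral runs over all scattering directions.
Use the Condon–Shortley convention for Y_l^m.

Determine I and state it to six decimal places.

-0.120760

m-sum 0 ✓  L=18 even ✓  4≤8≤10 ✓
Π(2lᵢ+1) = 15×7×17 = 1785
triangle coeff Δ(7,3,8) = 1/5290740
Σ_t [0,2]: t=0:+1/7257600 t=1:−1/2073600 t=2:+1/7257600 = -1/4838400
(3j)²=252/20995 [(7 3 8; 0 0 0)], sign=-1
Σ_t [0,2]: t=0:+1/104509440 t=1:−1/43545600 t=2:+1/319334400 = -59/5748019200
(3j)²=3481/406980 [(7 3 8; 4 1 -5)], sign=+1
⇒ 4πI² = 73101/398905
I = (-1)√(73101/398905/(4π)) = -0.12075969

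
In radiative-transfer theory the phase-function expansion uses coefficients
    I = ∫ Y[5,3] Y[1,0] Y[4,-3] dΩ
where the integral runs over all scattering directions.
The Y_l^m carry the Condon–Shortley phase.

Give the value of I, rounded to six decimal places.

Rules hold: Σm=0, L=10 even, 4≤4≤6.
N = 11·3·9 = 297
Δ = 2!·8!·0!/11! = 1/495
Racah Σ t=1..1: t=1:−1/576 = -1/576
⇒ 3j(5 1 4; 0 0 0)² = 5/99, sgn -1
Racah Σ t=1..1: t=1:−1/5040 = -1/5040
⇒ 3j(5 1 4; 3 0 -3)² = 16/495, sgn +1
4πI² = N·(3j₀)²·(3jₘ)² = 16/33
I = -1·√(0.484848/4π) = -0.19642560

-0.196426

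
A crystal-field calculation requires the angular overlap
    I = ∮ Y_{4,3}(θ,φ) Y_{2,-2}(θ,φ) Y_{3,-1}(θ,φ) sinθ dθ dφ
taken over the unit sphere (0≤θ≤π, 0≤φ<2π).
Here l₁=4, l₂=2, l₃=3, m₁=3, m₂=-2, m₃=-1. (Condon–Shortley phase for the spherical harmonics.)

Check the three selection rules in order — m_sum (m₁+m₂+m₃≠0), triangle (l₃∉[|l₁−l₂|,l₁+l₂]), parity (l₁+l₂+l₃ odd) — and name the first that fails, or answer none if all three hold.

parity

Σmᵢ = 0  ✓
l₃∈[|l₁−l₂|,l₁+l₂]=[2,6], have l₃=3  ✓
Σlᵢ = 9 ⇒ odd  ✗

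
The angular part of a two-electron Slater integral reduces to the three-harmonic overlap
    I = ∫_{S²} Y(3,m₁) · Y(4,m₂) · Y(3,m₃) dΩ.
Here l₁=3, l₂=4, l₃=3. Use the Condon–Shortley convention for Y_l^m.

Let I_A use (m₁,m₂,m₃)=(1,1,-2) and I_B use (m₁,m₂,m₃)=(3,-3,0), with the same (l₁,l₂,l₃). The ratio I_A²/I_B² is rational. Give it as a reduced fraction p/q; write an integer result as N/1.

l's match ⇒ only the (l;m) 3-j factors differ between A and B.
A: triangle coeff Δ(3,4,3) = 1/34650; Σ_t [1,2]: t=1:−1/144 t=2:+1/48 = 1/72; (3j)²=16/693 [(3 4 3; 1 1 -2)], sign=-1
B: triangle coeff Δ(3,4,3) = 1/34650; Σ_t [0,0]: t=0:+1/288 = 1/288; (3j)²=1/22 [(3 4 3; 3 -3 0)], sign=-1
I_A²/I_B² = (16/693)/(1/22) = 32/63

32/63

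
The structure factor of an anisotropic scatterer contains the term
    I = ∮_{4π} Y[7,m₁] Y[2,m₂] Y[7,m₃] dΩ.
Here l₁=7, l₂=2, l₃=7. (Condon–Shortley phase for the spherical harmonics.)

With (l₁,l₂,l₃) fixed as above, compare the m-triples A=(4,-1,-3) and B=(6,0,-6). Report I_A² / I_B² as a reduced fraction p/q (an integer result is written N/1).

1617/1352

Shared (l₁,l₂,l₃)=(7,2,7): N and (l;000)² cancel in I_A²/I_B².
A: Δ = 2!·12!·2!/17! = 1/185640; Racah Σ t=0..1: t=0:+1/4354560 t=1:−1/14515200 = 1/6220800; ⇒ 3j(7 2 7; 4 -1 -3)² = 77/4420, sgn +1
B: Δ = 2!·12!·2!/17! = 1/185640; Racah Σ t=0..1: t=0:+1/159667200 t=1:−1/479001600 = 1/239500800; ⇒ 3j(7 2 7; 6 0 -6)² = 26/1785, sgn -1
I_A²/I_B² = (77/4420)/(26/1785) = 1617/1352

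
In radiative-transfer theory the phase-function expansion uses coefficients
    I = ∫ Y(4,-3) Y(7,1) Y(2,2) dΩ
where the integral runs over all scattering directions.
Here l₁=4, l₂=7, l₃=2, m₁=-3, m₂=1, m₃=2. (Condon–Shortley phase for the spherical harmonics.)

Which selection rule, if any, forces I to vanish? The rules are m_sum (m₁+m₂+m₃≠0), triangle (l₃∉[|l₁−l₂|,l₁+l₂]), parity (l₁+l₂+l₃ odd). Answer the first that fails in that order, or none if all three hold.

m₁+m₂+m₃ = -3 + 1 + 2 = 0  ✓
triangle: |4−7|=3 ≤ l₃=2 ≤ 4+7=11  ✗
parity: l₁+l₂+l₃ = 13 is odd

triangle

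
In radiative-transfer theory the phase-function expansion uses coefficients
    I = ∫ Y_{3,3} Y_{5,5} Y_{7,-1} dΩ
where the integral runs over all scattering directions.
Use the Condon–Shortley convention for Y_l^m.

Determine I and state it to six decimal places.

m-sum = 3 + 5 − 1 = 7 ≠ 0 ⇒ I = 0

0.000000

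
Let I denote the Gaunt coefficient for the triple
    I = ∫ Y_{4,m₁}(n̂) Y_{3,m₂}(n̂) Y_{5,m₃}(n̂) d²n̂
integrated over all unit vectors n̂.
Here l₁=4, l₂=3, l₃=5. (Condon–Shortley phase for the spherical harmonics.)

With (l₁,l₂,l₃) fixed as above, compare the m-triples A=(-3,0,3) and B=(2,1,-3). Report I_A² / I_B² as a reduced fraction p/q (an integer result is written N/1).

Shared (l₁,l₂,l₃)=(4,3,5): N and (l;000)² cancel in I_A²/I_B².
A: Δ = 2!·6!·4!/13! = 1/180180; Racah Σ t=1..2: t=1:−1/2880 t=2:+1/1440 = 1/2880; ⇒ 3j(4 3 5; -3 0 3)² = 7/715, sgn +1
B: Δ = 2!·6!·4!/13! = 1/180180; Racah Σ t=0..2: t=0:+1/2304 t=1:−1/720 t=2:+1/5760 = -1/1280; ⇒ 3j(4 3 5; 2 1 -3)² = 27/1430, sgn -1
I_A²/I_B² = (7/715)/(27/1430) = 14/27

14/27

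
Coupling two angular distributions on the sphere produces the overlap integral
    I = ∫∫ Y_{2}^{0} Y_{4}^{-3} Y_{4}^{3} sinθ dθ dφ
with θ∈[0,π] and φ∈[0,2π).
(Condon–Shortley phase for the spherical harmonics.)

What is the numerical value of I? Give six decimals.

0.057344

Checks pass: Σm=0; 10 even; l₃=4∈[2,6].
(2·2+1)(2·4+1)(2·4+1) = 405
Δ: 2! 2! 6! / 11! → 1/13860
sum: t=0:+1/192 t=1:−1/36 t=2:+1/192 = -5/288
3j²(2 4 4; 0 0 0) = Δ·Π!·Σ² = 20/693  (sign -1)
sum: t=0:+1/480 t=1:−1/720 = 1/1440
3j²(2 4 4; 0 -3 3) = Δ·Π!·Σ² = 7/1980  (sign -1)
combine: 4πI² = 405·20/693·7/1980 = 5/121
take √, sign +1: I = 0.05734392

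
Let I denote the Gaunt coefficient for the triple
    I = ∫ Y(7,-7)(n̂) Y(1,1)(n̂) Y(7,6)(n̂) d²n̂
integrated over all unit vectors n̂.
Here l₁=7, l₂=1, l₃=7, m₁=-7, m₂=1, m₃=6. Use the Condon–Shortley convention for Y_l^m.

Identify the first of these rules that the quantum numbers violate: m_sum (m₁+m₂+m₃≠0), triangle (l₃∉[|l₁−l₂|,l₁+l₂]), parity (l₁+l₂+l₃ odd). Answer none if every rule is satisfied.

parity

azimuthal sum: -7 + 1 + 6 = 0  ✓
6 ≤ 7 ≤ 8 (triangle on l)  ✓
L = 7 + 1 + 7 = 15 (odd)  ✗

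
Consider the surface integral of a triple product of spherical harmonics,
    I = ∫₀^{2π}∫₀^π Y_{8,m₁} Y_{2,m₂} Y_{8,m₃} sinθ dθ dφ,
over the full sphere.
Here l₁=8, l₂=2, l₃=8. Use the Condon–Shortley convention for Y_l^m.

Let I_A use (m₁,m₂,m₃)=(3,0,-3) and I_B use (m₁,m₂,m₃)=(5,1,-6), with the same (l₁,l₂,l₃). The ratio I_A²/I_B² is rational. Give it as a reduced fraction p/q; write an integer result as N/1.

225/847

l's match ⇒ only the (l;m) 3-j factors differ between A and B.
A: triangle coeff Δ(8,2,8) = 1/348840; Σ_t [0,2]: t=0:+1/174182400 t=1:−1/87091200 t=2:+1/958003200 = -1/212889600; (3j)²=15/2584 [(8 2 8; 3 0 -3)], sign=+1
B: triangle coeff Δ(8,2,8) = 1/348840; Σ_t [1,2]: t=1:−1/1916006400 t=2:+1/12454041600 = -1/2264371200; (3j)²=847/38760 [(8 2 8; 5 1 -6)], sign=-1
I_A²/I_B² = (15/2584)/(847/38760) = 225/847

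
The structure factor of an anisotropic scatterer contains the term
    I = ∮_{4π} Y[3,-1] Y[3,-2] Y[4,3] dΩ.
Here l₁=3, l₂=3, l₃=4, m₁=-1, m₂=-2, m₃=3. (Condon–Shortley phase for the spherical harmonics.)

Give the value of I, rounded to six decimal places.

Checks pass: Σm=0; 10 even; l₃=4∈[0,6].
(2·3+1)(2·3+1)(2·4+1) = 441
Δ: 2! 4! 4! / 11! → 1/34650
sum: t=0:+1/72 t=1:−1/16 t=2:+1/72 = -5/144
3j²(3 3 4; 0 0 0) = Δ·Π!·Σ² = 2/77  (sign -1)
sum: t=0:+1/288 t=1:−1/144 = -1/288
3j²(3 3 4; -1 -2 3) = Δ·Π!·Σ² = 1/99  (sign +1)
combine: 4πI² = 441·2/77·1/99 = 14/121
take √, sign -1: I = -0.09595473

-0.095955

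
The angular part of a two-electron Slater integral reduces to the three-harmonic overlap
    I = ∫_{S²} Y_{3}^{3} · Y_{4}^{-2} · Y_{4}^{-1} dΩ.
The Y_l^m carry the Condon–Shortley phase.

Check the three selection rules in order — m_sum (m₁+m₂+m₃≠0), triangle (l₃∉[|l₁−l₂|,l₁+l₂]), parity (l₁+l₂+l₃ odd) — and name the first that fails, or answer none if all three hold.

parity

m₁+m₂+m₃ = 3 − 2 − 1 = 0  ✓
triangle: |3−4|=1 ≤ l₃=4 ≤ 3+4=7  ✓
parity: l₁+l₂+l₃ = 11 is odd  ✗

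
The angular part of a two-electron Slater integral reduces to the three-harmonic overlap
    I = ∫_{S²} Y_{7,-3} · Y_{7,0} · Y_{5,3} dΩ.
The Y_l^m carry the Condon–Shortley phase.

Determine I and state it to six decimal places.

0.000000

Σlᵢ=19 odd — θ-integrand is odd under cosθ→−cosθ; I=0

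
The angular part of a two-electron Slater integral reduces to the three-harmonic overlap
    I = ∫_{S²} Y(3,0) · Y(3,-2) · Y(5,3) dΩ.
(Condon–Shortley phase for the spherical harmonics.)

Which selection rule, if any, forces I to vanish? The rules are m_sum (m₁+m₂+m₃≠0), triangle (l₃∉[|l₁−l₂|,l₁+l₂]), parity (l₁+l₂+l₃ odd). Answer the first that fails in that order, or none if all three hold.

azimuthal sum: 0 − 2 + 3 = 1  ✗
0 ≤ 5 ≤ 6 (triangle on l)
L = 3 + 3 + 5 = 11 (odd)

m_sum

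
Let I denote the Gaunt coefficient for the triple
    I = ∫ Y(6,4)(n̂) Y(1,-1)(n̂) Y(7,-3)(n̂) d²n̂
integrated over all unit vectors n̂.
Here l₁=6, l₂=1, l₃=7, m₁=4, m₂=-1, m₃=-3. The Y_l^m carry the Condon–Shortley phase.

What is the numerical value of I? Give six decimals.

-0.085707

Checks pass: Σm=0; 14 even; l₃=7∈[5,7].
(2·6+1)(2·1+1)(2·7+1) = 585
Δ: 0! 12! 2! / 15! → 1/1365
sum: t=0:+1/518400 = 1/518400
3j²(6 1 7; 0 0 0) = Δ·Π!·Σ² = 7/195  (sign -1)
sum: t=0:+1/14515200 = 1/14515200
3j²(6 1 7; 4 -1 -3) = Δ·Π!·Σ² = 2/455  (sign +1)
combine: 4πI² = 585·7/195·2/455 = 6/65
take √, sign -1: I = -0.08570655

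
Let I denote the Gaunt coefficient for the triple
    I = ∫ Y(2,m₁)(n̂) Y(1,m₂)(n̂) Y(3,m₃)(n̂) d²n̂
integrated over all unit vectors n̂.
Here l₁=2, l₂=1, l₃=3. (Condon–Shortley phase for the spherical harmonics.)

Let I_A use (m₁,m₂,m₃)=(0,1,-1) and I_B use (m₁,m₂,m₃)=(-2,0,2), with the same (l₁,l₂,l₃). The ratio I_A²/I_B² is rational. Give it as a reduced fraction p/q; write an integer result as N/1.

l's match ⇒ only the (l;m) 3-j factors differ between A and B.
A: triangle coeff Δ(2,1,3) = 1/105; Σ_t [0,0]: t=0:+1/8 = 1/8; (3j)²=2/35 [(2 1 3; 0 1 -1)], sign=+1
B: triangle coeff Δ(2,1,3) = 1/105; Σ_t [0,0]: t=0:+1/24 = 1/24; (3j)²=1/21 [(2 1 3; -2 0 2)], sign=-1
I_A²/I_B² = (2/35)/(1/21) = 6/5

6/5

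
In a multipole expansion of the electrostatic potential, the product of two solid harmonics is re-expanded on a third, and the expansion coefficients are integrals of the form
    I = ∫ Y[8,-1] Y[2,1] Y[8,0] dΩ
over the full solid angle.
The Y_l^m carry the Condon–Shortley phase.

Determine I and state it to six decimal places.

Checks pass: Σm=0; 18 even; l₃=8∈[6,10].
(2·8+1)(2·2+1)(2·8+1) = 1445
Δ: 2! 14! 2! / 19! → 1/348840
sum: t=0:+1/116121600 t=1:−1/25401600 t=2:+1/116121600 = -1/45158400
3j²(8 2 8; 0 0 0) = Δ·Π!·Σ² = 24/1615  (sign -1)
sum: t=1:−1/58060800 t=2:+1/50803200 = 1/406425600
3j²(8 2 8; -1 1 0) = Δ·Π!·Σ² = 1/3230  (sign +1)
combine: 4πI² = 1445·24/1615·1/3230 = 12/1805
take √, sign -1: I = -0.02300102

-0.023001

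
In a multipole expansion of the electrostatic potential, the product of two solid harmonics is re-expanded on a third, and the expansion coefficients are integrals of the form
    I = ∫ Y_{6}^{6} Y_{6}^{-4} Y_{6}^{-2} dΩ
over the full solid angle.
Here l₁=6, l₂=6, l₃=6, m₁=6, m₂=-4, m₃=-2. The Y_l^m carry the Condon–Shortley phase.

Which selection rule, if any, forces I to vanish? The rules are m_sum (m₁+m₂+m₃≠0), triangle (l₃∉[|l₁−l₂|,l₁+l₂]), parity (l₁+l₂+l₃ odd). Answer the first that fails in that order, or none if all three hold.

m₁+m₂+m₃ = 6 − 4 − 2 = 0  ✓
triangle: |6−6|=0 ≤ l₃=6 ≤ 6+6=12  ✓
parity: l₁+l₂+l₃ = 18 is even  ✓

none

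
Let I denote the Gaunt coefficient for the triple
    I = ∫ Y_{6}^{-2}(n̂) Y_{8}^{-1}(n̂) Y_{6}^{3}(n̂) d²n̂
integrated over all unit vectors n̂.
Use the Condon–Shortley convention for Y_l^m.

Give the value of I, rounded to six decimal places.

0.060184

Rules hold: Σm=0, L=20 even, 2≤6≤14.
N = 13·17·13 = 2873
Δ = 8!·4!·8!/21! = 1/1309458150
Racah Σ t=2..6: t=2:+1/49766400 t=3:−1/3110400 t=4:+1/1327104 t=5:−1/3110400 t=6:+1/49766400 = 1/6635520
⇒ 3j(6 8 6; 0 0 0)² = 350/46189, sgn +1
Racah Σ t=4..7: t=4:+1/9953280 t=5:−1/6220800 t=6:+1/29030400 t=7:−1/1219276800 = -13/487710720
⇒ 3j(6 8 6; -2 -1 3)² = 52/24871, sgn +1
4πI² = N·(3j₀)²·(3jₘ)² = 33800/742577
I = +1·√(0.0455172/4π) = 0.06018422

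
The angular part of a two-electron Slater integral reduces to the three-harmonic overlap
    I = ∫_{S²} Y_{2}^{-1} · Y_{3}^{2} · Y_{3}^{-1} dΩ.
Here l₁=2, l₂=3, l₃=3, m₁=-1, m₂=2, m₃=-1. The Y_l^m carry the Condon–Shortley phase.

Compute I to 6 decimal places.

0.162868

m-sum 0 ✓  L=8 even ✓  1≤3≤5 ✓
Π(2lᵢ+1) = 5×7×7 = 245
triangle coeff Δ(2,3,3) = 1/3780
Σ_t [0,2]: t=0:+1/24 t=1:−1/4 t=2:+1/24 = -1/6
(3j)²=4/105 [(2 3 3; 0 0 0)], sign=+1
Σ_t [1,2]: t=1:−1/48 t=2:+1/12 = 1/16
(3j)²=1/28 [(2 3 3; -1 2 -1)], sign=+1
⇒ 4πI² = 1/3
I = (+1)√(1/3/(4π)) = 0.16286750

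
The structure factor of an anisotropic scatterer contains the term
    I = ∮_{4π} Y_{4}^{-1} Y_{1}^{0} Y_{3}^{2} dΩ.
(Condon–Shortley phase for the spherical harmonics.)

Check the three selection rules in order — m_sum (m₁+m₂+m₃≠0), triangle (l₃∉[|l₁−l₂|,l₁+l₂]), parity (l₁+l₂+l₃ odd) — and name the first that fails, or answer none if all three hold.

m_sum

Σmᵢ = 1  ✗
l₃∈[|l₁−l₂|,l₁+l₂]=[3,5], have l₃=3
Σlᵢ = 8 ⇒ even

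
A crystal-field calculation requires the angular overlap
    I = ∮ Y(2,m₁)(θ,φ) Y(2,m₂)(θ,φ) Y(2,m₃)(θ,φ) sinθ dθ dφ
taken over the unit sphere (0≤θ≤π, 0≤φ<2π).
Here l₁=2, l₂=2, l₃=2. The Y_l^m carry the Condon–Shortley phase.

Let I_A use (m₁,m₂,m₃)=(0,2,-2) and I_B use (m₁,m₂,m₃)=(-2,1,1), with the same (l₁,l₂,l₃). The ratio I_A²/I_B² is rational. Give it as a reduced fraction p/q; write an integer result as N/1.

l's match ⇒ only the (l;m) 3-j factors differ between A and B.
A: triangle coeff Δ(2,2,2) = 1/630; Σ_t [2,2]: t=2:+1/8 = 1/8; (3j)²=2/35 [(2 2 2; 0 2 -2)], sign=+1
B: triangle coeff Δ(2,2,2) = 1/630; Σ_t [2,2]: t=2:+1/4 = 1/4; (3j)²=3/35 [(2 2 2; -2 1 1)], sign=-1
I_A²/I_B² = (2/35)/(3/35) = 2/3

2/3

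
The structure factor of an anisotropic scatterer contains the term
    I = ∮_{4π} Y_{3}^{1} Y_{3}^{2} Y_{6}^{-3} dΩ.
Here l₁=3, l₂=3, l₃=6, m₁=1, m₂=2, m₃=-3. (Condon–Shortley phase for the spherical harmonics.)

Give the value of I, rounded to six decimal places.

Rules hold: Σm=0, L=12 even, 0≤6≤6.
N = 7·7·13 = 637
Δ = 0!·6!·6!/13! = 1/12012
Racah Σ t=0..0: t=0:+1/1296 = 1/1296
⇒ 3j(3 3 6; 0 0 0)² = 100/3003, sgn +1
Racah Σ t=0..0: t=0:+1/5760 = 1/5760
⇒ 3j(3 3 6; 1 2 -3)² = 9/286, sgn -1
4πI² = N·(3j₀)²·(3jₘ)² = 1050/1573
I = -1·√(0.667514/4π) = -0.23047581

-0.230476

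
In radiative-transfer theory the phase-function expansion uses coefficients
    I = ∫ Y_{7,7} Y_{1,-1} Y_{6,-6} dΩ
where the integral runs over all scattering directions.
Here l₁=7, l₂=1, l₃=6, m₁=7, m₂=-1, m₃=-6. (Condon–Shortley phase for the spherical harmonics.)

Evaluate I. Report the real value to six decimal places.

m-sum 0 ✓  L=14 even ✓  6≤6≤8 ✓
Π(2lᵢ+1) = 15×3×13 = 585
triangle coeff Δ(7,1,6) = 1/1365
Σ_t [1,1]: t=1:−1/518400 = -1/518400
(3j)²=7/195 [(7 1 6; 0 0 0)], sign=-1
Σ_t [0,0]: t=0:+1/958003200 = 1/958003200
(3j)²=1/15 [(7 1 6; 7 -1 -6)], sign=+1
⇒ 4πI² = 7/5
I = (-1)√(7/5/(4π)) = -0.33377906

-0.333779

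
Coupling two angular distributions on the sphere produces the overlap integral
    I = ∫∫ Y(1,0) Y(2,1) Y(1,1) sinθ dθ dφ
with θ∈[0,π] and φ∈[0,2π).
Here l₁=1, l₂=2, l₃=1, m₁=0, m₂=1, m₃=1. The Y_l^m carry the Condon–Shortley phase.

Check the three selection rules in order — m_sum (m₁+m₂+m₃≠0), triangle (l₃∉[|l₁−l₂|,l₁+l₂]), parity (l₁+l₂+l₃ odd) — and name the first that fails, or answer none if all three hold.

m₁+m₂+m₃ = 0 + 1 + 1 = 2  ✗
triangle: |1−2|=1 ≤ l₃=1 ≤ 1+2=3
parity: l₁+l₂+l₃ = 4 is even

m_sum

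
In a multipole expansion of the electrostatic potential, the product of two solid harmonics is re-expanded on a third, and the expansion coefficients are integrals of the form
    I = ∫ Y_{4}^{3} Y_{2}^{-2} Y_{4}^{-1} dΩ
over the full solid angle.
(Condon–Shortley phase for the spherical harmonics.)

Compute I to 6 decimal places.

0.159270

Checks pass: Σm=0; 10 even; l₃=4∈[2,6].
(2·4+1)(2·2+1)(2·4+1) = 405
Δ: 2! 6! 2! / 11! → 1/13860
sum: t=0:+1/192 t=1:−1/36 t=2:+1/192 = -5/288
3j²(4 2 4; 0 0 0) = Δ·Π!·Σ² = 20/693  (sign -1)
sum: t=0:+1/480 = 1/480
3j²(4 2 4; 3 -2 -1) = Δ·Π!·Σ² = 3/110  (sign -1)
combine: 4πI² = 405·20/693·3/110 = 270/847
take √, sign +1: I = 0.15927046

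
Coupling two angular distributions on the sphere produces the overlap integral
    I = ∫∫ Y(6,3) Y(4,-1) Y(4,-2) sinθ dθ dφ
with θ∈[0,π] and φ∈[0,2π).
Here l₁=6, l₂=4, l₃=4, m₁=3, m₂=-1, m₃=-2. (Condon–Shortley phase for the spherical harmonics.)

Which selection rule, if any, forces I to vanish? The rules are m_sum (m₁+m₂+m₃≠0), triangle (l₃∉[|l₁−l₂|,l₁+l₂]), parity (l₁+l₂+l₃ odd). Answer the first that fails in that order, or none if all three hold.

none

Σmᵢ = 0  ✓
l₃∈[|l₁−l₂|,l₁+l₂]=[2,10], have l₃=4  ✓
Σlᵢ = 14 ⇒ even  ✓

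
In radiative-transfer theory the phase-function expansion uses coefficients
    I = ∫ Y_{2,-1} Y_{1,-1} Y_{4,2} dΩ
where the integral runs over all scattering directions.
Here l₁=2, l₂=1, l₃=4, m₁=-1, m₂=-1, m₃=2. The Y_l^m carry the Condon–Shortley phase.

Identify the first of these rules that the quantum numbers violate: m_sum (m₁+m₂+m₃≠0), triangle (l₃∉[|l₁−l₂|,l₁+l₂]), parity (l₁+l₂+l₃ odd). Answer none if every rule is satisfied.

triangle

m₁+m₂+m₃ = -1 − 1 + 2 = 0  ✓
triangle: |2−1|=1 ≤ l₃=4 ≤ 2+1=3  ✗
parity: l₁+l₂+l₃ = 7 is odd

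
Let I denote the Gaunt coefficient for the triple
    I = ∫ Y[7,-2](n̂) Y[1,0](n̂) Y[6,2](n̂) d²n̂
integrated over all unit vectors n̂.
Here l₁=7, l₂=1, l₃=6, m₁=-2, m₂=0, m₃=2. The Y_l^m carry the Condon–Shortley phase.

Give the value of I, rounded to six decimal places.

Checks pass: Σm=0; 14 even; l₃=6∈[6,8].
(2·7+1)(2·1+1)(2·6+1) = 585
Δ: 2! 12! 0! / 15! → 1/1365
sum: t=1:−1/518400 = -1/518400
3j²(7 1 6; 0 0 0) = Δ·Π!·Σ² = 7/195  (sign -1)
sum: t=1:−1/967680 = -1/967680
3j²(7 1 6; -2 0 2) = Δ·Π!·Σ² = 3/91  (sign -1)
combine: 4πI² = 585·7/195·3/91 = 9/13
take √, sign +1: I = 0.23471705

0.234717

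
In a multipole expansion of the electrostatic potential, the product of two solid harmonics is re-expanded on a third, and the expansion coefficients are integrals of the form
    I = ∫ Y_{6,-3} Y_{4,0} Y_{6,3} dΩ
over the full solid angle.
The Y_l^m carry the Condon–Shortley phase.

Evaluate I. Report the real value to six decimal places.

0.081461

Rules hold: Σm=0, L=16 even, 2≤6≤10.
N = 13·9·13 = 1521
Δ = 4!·8!·4!/17! = 1/15315300
Racah Σ t=0..4: t=0:+1/829440 t=1:−1/25920 t=2:+1/9216 t=3:−1/25920 t=4:+1/829440 = 7/207360
⇒ 3j(6 4 6; 0 0 0)² = 28/2431, sgn +1
Racah Σ t=1..4: t=1:−1/1451520 t=2:+1/80640 t=3:−1/51840 t=4:+1/414720 = -1/193536
⇒ 3j(6 4 6; -3 0 3)² = 81/17017, sgn +1
4πI² = N·(3j₀)²·(3jₘ)² = 2916/34969
I = +1·√(0.0833881/4π) = 0.08146053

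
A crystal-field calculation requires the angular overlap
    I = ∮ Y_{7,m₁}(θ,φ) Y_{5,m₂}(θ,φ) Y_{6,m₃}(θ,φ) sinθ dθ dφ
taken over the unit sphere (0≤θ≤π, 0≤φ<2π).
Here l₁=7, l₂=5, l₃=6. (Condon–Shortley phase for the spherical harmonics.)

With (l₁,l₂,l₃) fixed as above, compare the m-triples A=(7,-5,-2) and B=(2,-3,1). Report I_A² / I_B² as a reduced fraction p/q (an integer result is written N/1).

l's match ⇒ only the (l;m) 3-j factors differ between A and B.
A: triangle coeff Δ(7,5,6) = 1/174594420; Σ_t [0,0]: t=0:+1/696729600 = 1/696729600; (3j)²=7/1938 [(7 5 6; 7 -5 -2)], sign=+1
B: triangle coeff Δ(7,5,6) = 1/174594420; Σ_t [0,2]: t=0:+1/2073600 t=1:−1/414720 t=2:+1/829440 = -1/1382400; (3j)²=294/46189 [(7 5 6; 2 -3 1)], sign=+1
I_A²/I_B² = (7/1938)/(294/46189) = 143/252

143/252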